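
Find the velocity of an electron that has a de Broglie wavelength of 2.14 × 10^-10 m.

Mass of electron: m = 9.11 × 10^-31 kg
3.40 × 10^6 m/s

From the de Broglie relation λ = h/(mv), we solve for v:

v = h/(mλ)
v = (6.626 × 10^-34 J·s) / (9.11 × 10^-31 kg × 2.14 × 10^-10 m)
v = 3.40 × 10^6 m/s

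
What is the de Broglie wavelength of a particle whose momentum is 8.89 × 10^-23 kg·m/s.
7.45 × 10^-12 m

Using the de Broglie relation λ = h/p:

λ = h/p
λ = (6.626 × 10^-34 J·s) / (8.89 × 10^-23 kg·m/s)
λ = 7.45 × 10^-12 m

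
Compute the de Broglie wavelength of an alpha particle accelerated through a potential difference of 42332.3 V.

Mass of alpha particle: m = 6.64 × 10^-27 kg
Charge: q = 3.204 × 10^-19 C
4.94 × 10^-14 m

When a particle is accelerated through voltage V, it gains kinetic energy KE = qV.

The de Broglie wavelength is then λ = h/√(2mqV):

λ = h/√(2mqV)
λ = (6.626 × 10^-34 J·s) / √(2 × 6.64 × 10^-27 kg × 3.204 × 10^-19 C × 42332.3 V)
λ = 4.94 × 10^-14 m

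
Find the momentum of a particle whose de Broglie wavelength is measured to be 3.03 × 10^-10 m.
2.19 × 10^-24 kg·m/s

From the de Broglie relation λ = h/p, we solve for p:

p = h/λ
p = (6.626 × 10^-34 J·s) / (3.03 × 10^-10 m)
p = 2.19 × 10^-24 kg·m/s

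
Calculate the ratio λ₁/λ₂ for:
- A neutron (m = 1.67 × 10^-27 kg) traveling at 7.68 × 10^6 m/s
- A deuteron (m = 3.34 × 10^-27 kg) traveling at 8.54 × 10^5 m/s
λ₁/λ₂ = 0.222

Using λ = h/(mv):

λ₁ = h/(m₁v₁) = 5.17 × 10^-14 m
λ₂ = h/(m₂v₂) = 2.32 × 10^-13 m

Ratio λ₁/λ₂ = (m₂v₂)/(m₁v₁)
         = (3.34 × 10^-27 kg × 8.54 × 10^5 m/s) / (1.67 × 10^-27 kg × 7.68 × 10^6 m/s)
         = 0.222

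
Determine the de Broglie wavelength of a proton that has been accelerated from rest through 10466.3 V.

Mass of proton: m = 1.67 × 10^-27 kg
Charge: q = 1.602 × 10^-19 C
2.80 × 10^-13 m

When a particle is accelerated through voltage V, it gains kinetic energy KE = qV.

The de Broglie wavelength is then λ = h/√(2mqV):

λ = h/√(2mqV)
λ = (6.626 × 10^-34 J·s) / √(2 × 1.67 × 10^-27 kg × 1.602 × 10^-19 C × 10466.3 V)
λ = 2.80 × 10^-13 m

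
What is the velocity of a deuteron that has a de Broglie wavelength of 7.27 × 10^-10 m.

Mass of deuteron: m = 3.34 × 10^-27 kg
2.73 × 10^2 m/s

From the de Broglie relation λ = h/(mv), we solve for v:

v = h/(mλ)
v = (6.626 × 10^-34 J·s) / (3.34 × 10^-27 kg × 7.27 × 10^-10 m)
v = 2.73 × 10^2 m/s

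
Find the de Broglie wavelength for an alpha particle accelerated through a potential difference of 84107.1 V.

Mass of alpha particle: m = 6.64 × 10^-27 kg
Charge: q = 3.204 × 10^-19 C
3.50 × 10^-14 m

When a particle is accelerated through voltage V, it gains kinetic energy KE = qV.

The de Broglie wavelength is then λ = h/√(2mqV):

λ = h/√(2mqV)
λ = (6.626 × 10^-34 J·s) / √(2 × 6.64 × 10^-27 kg × 3.204 × 10^-19 C × 84107.1 V)
λ = 3.50 × 10^-14 m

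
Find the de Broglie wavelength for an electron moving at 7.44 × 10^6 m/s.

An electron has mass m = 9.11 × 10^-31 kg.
9.78 × 10^-11 m

Using the de Broglie relation λ = h/(mv):

λ = h/(mv)
λ = (6.626 × 10^-34 J·s) / (9.11 × 10^-31 kg × 7.44 × 10^6 m/s)
λ = 9.78 × 10^-11 m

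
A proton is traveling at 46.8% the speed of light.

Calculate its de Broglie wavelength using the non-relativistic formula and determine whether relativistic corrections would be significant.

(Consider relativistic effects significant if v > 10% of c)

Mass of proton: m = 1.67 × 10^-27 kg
Yes, relativistic corrections are needed.

Using the non-relativistic de Broglie formula λ = h/(mv):

v = 46.8% × c = 1.403 × 10^8 m/s

λ = h/(mv)
λ = (6.626 × 10^-34 J·s) / (1.67 × 10^-27 kg × 1.403 × 10^8 m/s)
λ = 2.83 × 10^-15 m

Since v = 46.8% of c > 10% of c, relativistic corrections ARE significant and the actual wavelength would differ from this non-relativistic estimate.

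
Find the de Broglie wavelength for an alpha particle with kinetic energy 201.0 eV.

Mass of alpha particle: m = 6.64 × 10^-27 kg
1.01 × 10^-12 m

Using λ = h/√(2mKE):

First convert KE to Joules: KE = 201.0 eV = 3.220 × 10^-17 J

λ = h/√(2mKE)
λ = (6.626 × 10^-34 J·s) / √(2 × 6.64 × 10^-27 kg × 3.220 × 10^-17 J)
λ = 1.01 × 10^-12 m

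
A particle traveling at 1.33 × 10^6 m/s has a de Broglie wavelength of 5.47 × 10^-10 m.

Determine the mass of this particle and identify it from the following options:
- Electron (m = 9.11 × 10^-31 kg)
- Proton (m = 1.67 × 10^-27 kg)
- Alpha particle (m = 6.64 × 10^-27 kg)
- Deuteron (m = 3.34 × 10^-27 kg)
The particle is an electron.

From λ = h/(mv), solve for mass:

m = h/(λv)
m = (6.626 × 10^-34 J·s) / (5.47 × 10^-10 m × 1.33 × 10^6 m/s)
m = 9.11 × 10^-31 kg

Comparing with the listed masses, this is closest to an electron.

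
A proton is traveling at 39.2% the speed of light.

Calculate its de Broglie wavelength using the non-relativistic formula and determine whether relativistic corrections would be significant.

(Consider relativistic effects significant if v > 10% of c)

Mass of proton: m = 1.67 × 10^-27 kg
Yes, relativistic corrections are needed.

Using the non-relativistic de Broglie formula λ = h/(mv):

v = 39.2% × c = 1.175 × 10^8 m/s

λ = h/(mv)
λ = (6.626 × 10^-34 J·s) / (1.67 × 10^-27 kg × 1.175 × 10^8 m/s)
λ = 3.38 × 10^-15 m

Since v = 39.2% of c > 10% of c, relativistic corrections ARE significant and the actual wavelength would differ from this non-relativistic estimate.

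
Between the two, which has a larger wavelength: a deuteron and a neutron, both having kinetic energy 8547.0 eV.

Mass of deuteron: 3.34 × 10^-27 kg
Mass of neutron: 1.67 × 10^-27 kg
The neutron has the longer wavelength.

Using λ = h/√(2mKE):

For deuteron: λ₁ = h/√(2m₁KE) = 2.19 × 10^-13 m
For neutron: λ₂ = h/√(2m₂KE) = 3.10 × 10^-13 m

Since λ ∝ 1/√m at constant kinetic energy, the lighter particle has the longer wavelength.

The neutron has the longer de Broglie wavelength.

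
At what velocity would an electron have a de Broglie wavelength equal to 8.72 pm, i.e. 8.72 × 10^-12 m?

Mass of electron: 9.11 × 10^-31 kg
8.34 × 10^7 m/s

From λ = h/(mv), solve for v:

v = h/(mλ)
v = (6.626 × 10^-34 J·s) / (9.11 × 10^-31 kg × 8.72 × 10^-12 m)
v = 8.34 × 10^7 m/s

Note: This velocity is 27.8% of the speed of light, so relativistic corrections would be needed for a more accurate calculation.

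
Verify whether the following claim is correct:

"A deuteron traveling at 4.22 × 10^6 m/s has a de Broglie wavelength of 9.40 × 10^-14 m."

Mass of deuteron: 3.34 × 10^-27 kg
False

The claim is incorrect.

Using λ = h/(mv):
λ = (6.626 × 10^-34 J·s) / (3.34 × 10^-27 kg × 4.22 × 10^6 m/s)
λ = 4.70 × 10^-14 m

The actual wavelength differs from the claimed 9.40 × 10^-14 m.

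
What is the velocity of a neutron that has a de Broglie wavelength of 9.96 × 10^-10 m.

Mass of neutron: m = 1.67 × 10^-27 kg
3.98 × 10^2 m/s

From the de Broglie relation λ = h/(mv), we solve for v:

v = h/(mλ)
v = (6.626 × 10^-34 J·s) / (1.67 × 10^-27 kg × 9.96 × 10^-10 m)
v = 3.98 × 10^2 m/s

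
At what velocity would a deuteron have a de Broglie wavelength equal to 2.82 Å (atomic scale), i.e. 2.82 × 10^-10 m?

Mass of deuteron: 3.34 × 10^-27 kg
7.03 × 10^2 m/s

From λ = h/(mv), solve for v:

v = h/(mλ)
v = (6.626 × 10^-34 J·s) / (3.34 × 10^-27 kg × 2.82 × 10^-10 m)
v = 7.03 × 10^2 m/s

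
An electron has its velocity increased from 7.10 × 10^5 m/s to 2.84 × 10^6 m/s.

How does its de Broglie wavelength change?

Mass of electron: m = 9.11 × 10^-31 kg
The wavelength decreases by a factor of 4.

Using λ = h/(mv):

Initial wavelength: λ₁ = h/(mv₁) = 1.02 × 10^-9 m
Final wavelength: λ₂ = h/(mv₂) = 2.56 × 10^-10 m

Since λ ∝ 1/v, when velocity increases by a factor of 4, the wavelength decreases by a factor of 4.

λ₂/λ₁ = v₁/v₂ = 1/4

The wavelength decreases by a factor of 4.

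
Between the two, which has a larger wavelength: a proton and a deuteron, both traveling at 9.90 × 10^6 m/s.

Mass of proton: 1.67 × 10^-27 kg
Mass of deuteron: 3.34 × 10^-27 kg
The proton has the longer wavelength.

Using λ = h/(mv), since both particles have the same velocity, the wavelength depends only on mass.

For proton: λ₁ = h/(m₁v) = 4.01 × 10^-14 m
For deuteron: λ₂ = h/(m₂v) = 2.00 × 10^-14 m

Since λ ∝ 1/m at constant velocity, the lighter particle has the longer wavelength.

The proton has the longer de Broglie wavelength.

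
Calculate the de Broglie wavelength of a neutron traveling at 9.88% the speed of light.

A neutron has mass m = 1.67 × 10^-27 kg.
1.34 × 10^-14 m

Using the de Broglie relation λ = h/(mv):

v = 9.88% × c = 2.962 × 10^7 m/s

λ = h/(mv)
λ = (6.626 × 10^-34 J·s) / (1.67 × 10^-27 kg × 2.962 × 10^7 m/s)
λ = 1.34 × 10^-14 m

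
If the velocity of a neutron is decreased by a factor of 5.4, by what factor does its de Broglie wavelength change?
The wavelength increases by a factor of 5.4.

From λ = h/(mv), the wavelength is inversely proportional to velocity:

λ ∝ 1/v

If v → v/5.4, then λ → 5.4λ

When velocity is decreased by a factor of 5.4, the wavelength increases by a factor of 5.4.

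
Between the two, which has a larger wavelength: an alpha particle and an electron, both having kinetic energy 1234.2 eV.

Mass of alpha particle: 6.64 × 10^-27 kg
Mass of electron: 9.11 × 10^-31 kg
The electron has the longer wavelength.

Using λ = h/√(2mKE):

For alpha particle: λ₁ = h/√(2m₁KE) = 4.09 × 10^-13 m
For electron: λ₂ = h/√(2m₂KE) = 3.49 × 10^-11 m

Since λ ∝ 1/√m at constant kinetic energy, the lighter particle has the longer wavelength.

The electron has the longer de Broglie wavelength.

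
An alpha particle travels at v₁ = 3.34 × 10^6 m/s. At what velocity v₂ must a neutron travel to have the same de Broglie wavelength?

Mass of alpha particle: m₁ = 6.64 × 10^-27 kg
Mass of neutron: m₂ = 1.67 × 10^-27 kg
v₂ = 1.33 × 10^7 m/s

For equal de Broglie wavelengths: λ₁ = λ₂

h/(m₁v₁) = h/(m₂v₂)
m₁v₁ = m₂v₂
v₂ = v₁ · (m₁/m₂)

v₂ = 3.34 × 10^6 m/s × (6.64 × 10^-27 kg / 1.67 × 10^-27 kg)
v₂ = 1.33 × 10^7 m/s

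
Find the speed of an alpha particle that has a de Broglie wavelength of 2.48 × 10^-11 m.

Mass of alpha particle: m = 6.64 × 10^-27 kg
4.02 × 10^3 m/s

From the de Broglie relation λ = h/(mv), we solve for v:

v = h/(mλ)
v = (6.626 × 10^-34 J·s) / (6.64 × 10^-27 kg × 2.48 × 10^-11 m)
v = 4.02 × 10^3 m/s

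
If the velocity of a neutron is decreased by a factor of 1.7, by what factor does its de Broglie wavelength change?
The wavelength increases by a factor of 1.7.

From λ = h/(mv), the wavelength is inversely proportional to velocity:

λ ∝ 1/v

If v → v/1.7, then λ → 1.7λ

When velocity is decreased by a factor of 1.7, the wavelength increases by a factor of 1.7.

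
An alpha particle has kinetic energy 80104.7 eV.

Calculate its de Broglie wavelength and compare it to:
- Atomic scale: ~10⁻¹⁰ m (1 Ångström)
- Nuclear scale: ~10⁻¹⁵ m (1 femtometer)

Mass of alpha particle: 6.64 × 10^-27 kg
λ = 5.08 × 10^-14 m, which is between nuclear and atomic scales.

Using λ = h/√(2mKE):

KE = 80104.7 eV = 1.283 × 10^-14 J

λ = h/√(2mKE)
λ = (6.626 × 10^-34 J·s) / √(2 × 6.64 × 10^-27 kg × 1.283 × 10^-14 J)
λ = 5.08 × 10^-14 m

Comparison:
- Atomic scale (10⁻¹⁰ m): λ is 0.00051× this size
- Nuclear scale (10⁻¹⁵ m): λ is 51× this size

The wavelength is between nuclear and atomic scales.

This wavelength is appropriate for probing atomic structure but too large for nuclear physics experiments.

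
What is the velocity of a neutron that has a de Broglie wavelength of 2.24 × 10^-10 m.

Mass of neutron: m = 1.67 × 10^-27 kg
1.77 × 10^3 m/s

From the de Broglie relation λ = h/(mv), we solve for v:

v = h/(mλ)
v = (6.626 × 10^-34 J·s) / (1.67 × 10^-27 kg × 2.24 × 10^-10 m)
v = 1.77 × 10^3 m/s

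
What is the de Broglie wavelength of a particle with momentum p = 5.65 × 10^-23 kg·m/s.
1.17 × 10^-11 m

Using the de Broglie relation λ = h/p:

λ = h/p
λ = (6.626 × 10^-34 J·s) / (5.65 × 10^-23 kg·m/s)
λ = 1.17 × 10^-11 m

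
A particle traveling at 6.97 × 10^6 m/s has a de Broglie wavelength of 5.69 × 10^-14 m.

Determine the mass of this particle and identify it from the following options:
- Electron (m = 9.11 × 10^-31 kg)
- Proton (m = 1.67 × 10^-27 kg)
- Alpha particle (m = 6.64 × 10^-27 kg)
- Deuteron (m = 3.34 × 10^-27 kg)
The particle is a proton.

From λ = h/(mv), solve for mass:

m = h/(λv)
m = (6.626 × 10^-34 J·s) / (5.69 × 10^-14 m × 6.97 × 10^6 m/s)
m = 1.67 × 10^-27 kg

Comparing with the listed masses, this is closest to a proton.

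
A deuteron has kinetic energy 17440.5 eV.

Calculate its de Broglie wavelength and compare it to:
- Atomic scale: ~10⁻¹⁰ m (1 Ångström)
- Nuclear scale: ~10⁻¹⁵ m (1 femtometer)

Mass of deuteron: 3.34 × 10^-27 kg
λ = 1.53 × 10^-13 m, which is between nuclear and atomic scales.

Using λ = h/√(2mKE):

KE = 17440.5 eV = 2.794 × 10^-15 J

λ = h/√(2mKE)
λ = (6.626 × 10^-34 J·s) / √(2 × 3.34 × 10^-27 kg × 2.794 × 10^-15 J)
λ = 1.53 × 10^-13 m

Comparison:
- Atomic scale (10⁻¹⁰ m): λ is 0.0015× this size
- Nuclear scale (10⁻¹⁵ m): λ is 1.5e+02× this size

The wavelength is between nuclear and atomic scales.

This wavelength is appropriate for probing atomic structure but too large for nuclear physics experiments.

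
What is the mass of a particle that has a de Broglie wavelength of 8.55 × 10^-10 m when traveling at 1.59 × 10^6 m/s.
4.87 × 10^-31 kg

From the de Broglie relation λ = h/(mv), we solve for m:

m = h/(λv)
m = (6.626 × 10^-34 J·s) / (8.55 × 10^-10 m × 1.59 × 10^6 m/s)
m = 4.87 × 10^-31 kg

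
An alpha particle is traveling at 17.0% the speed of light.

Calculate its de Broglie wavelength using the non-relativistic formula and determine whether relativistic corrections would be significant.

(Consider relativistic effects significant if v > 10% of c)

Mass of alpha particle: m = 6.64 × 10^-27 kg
Yes, relativistic corrections are needed.

Using the non-relativistic de Broglie formula λ = h/(mv):

v = 17.0% × c = 5.096 × 10^7 m/s

λ = h/(mv)
λ = (6.626 × 10^-34 J·s) / (6.64 × 10^-27 kg × 5.096 × 10^7 m/s)
λ = 1.96 × 10^-15 m

Since v = 17.0% of c > 10% of c, relativistic corrections ARE significant and the actual wavelength would differ from this non-relativistic estimate.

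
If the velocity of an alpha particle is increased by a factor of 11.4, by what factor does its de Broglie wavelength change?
The wavelength decreases by a factor of 11.4.

From λ = h/(mv), the wavelength is inversely proportional to velocity:

λ ∝ 1/v

If v → 11.4v, then λ → λ/11.4

When velocity is increased by a factor of 11.4, the wavelength decreases by a factor of 11.4.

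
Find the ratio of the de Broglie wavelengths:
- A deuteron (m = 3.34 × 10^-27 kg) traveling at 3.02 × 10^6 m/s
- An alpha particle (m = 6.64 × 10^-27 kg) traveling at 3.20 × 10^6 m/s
λ₁/λ₂ = 2.11

Using λ = h/(mv):

λ₁ = h/(m₁v₁) = 6.57 × 10^-14 m
λ₂ = h/(m₂v₂) = 3.12 × 10^-14 m

Ratio λ₁/λ₂ = (m₂v₂)/(m₁v₁)
         = (6.64 × 10^-27 kg × 3.20 × 10^6 m/s) / (3.34 × 10^-27 kg × 3.02 × 10^6 m/s)
         = 2.11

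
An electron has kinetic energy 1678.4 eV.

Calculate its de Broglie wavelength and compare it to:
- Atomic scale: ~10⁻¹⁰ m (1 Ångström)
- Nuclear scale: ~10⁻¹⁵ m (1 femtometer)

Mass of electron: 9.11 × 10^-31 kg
λ = 2.99 × 10^-11 m, which is between nuclear and atomic scales.

Using λ = h/√(2mKE):

KE = 1678.4 eV = 2.689 × 10^-16 J

λ = h/√(2mKE)
λ = (6.626 × 10^-34 J·s) / √(2 × 9.11 × 10^-31 kg × 2.689 × 10^-16 J)
λ = 2.99 × 10^-11 m

Comparison:
- Atomic scale (10⁻¹⁰ m): λ is 0.3× this size
- Nuclear scale (10⁻¹⁵ m): λ is 3e+04× this size

The wavelength is between nuclear and atomic scales.

This wavelength is appropriate for probing atomic structure but too large for nuclear physics experiments.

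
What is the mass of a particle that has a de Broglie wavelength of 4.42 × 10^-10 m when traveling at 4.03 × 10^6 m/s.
3.72 × 10^-31 kg

From the de Broglie relation λ = h/(mv), we solve for m:

m = h/(λv)
m = (6.626 × 10^-34 J·s) / (4.42 × 10^-10 m × 4.03 × 10^6 m/s)
m = 3.72 × 10^-31 kg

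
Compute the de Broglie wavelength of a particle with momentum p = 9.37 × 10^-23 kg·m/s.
7.07 × 10^-12 m

Using the de Broglie relation λ = h/p:

λ = h/p
λ = (6.626 × 10^-34 J·s) / (9.37 × 10^-23 kg·m/s)
λ = 7.07 × 10^-12 m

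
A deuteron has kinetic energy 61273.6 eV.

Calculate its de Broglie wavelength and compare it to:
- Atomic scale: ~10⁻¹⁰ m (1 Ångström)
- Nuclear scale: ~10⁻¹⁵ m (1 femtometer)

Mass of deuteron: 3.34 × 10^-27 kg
λ = 8.18 × 10^-14 m, which is between nuclear and atomic scales.

Using λ = h/√(2mKE):

KE = 61273.6 eV = 9.817 × 10^-15 J

λ = h/√(2mKE)
λ = (6.626 × 10^-34 J·s) / √(2 × 3.34 × 10^-27 kg × 9.817 × 10^-15 J)
λ = 8.18 × 10^-14 m

Comparison:
- Atomic scale (10⁻¹⁰ m): λ is 0.00082× this size
- Nuclear scale (10⁻¹⁵ m): λ is 82× this size

The wavelength is between nuclear and atomic scales.

This wavelength is appropriate for probing atomic structure but too large for nuclear physics experiments.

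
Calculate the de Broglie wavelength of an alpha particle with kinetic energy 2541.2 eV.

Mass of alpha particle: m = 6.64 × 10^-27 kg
2.85 × 10^-13 m

Using λ = h/√(2mKE):

First convert KE to Joules: KE = 2541.2 eV = 4.071 × 10^-16 J

λ = h/√(2mKE)
λ = (6.626 × 10^-34 J·s) / √(2 × 6.64 × 10^-27 kg × 4.071 × 10^-16 J)
λ = 2.85 × 10^-13 m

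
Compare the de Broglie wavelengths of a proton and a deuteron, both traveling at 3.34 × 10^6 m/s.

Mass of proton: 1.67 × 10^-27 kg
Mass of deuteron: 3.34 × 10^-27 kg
The proton has the longer wavelength.

Using λ = h/(mv), since both particles have the same velocity, the wavelength depends only on mass.

For proton: λ₁ = h/(m₁v) = 1.19 × 10^-13 m
For deuteron: λ₂ = h/(m₂v) = 5.94 × 10^-14 m

Since λ ∝ 1/m at constant velocity, the lighter particle has the longer wavelength.

The proton has the longer de Broglie wavelength.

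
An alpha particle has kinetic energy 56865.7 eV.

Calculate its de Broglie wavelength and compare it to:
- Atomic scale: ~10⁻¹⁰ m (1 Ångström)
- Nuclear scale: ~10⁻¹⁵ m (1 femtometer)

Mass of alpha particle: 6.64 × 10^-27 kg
λ = 6.02 × 10^-14 m, which is between nuclear and atomic scales.

Using λ = h/√(2mKE):

KE = 56865.7 eV = 9.111 × 10^-15 J

λ = h/√(2mKE)
λ = (6.626 × 10^-34 J·s) / √(2 × 6.64 × 10^-27 kg × 9.111 × 10^-15 J)
λ = 6.02 × 10^-14 m

Comparison:
- Atomic scale (10⁻¹⁰ m): λ is 0.0006× this size
- Nuclear scale (10⁻¹⁵ m): λ is 60× this size

The wavelength is between nuclear and atomic scales.

This wavelength is appropriate for probing atomic structure but too large for nuclear physics experiments.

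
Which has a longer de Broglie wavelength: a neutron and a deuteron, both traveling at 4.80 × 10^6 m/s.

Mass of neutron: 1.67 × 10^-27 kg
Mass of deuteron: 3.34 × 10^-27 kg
The neutron has the longer wavelength.

Using λ = h/(mv), since both particles have the same velocity, the wavelength depends only on mass.

For neutron: λ₁ = h/(m₁v) = 8.27 × 10^-14 m
For deuteron: λ₂ = h/(m₂v) = 4.13 × 10^-14 m

Since λ ∝ 1/m at constant velocity, the lighter particle has the longer wavelength.

The neutron has the longer de Broglie wavelength.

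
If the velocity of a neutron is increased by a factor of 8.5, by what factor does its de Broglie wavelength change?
The wavelength decreases by a factor of 8.5.

From λ = h/(mv), the wavelength is inversely proportional to velocity:

λ ∝ 1/v

If v → 8.5v, then λ → λ/8.5

When velocity is increased by a factor of 8.5, the wavelength decreases by a factor of 8.5.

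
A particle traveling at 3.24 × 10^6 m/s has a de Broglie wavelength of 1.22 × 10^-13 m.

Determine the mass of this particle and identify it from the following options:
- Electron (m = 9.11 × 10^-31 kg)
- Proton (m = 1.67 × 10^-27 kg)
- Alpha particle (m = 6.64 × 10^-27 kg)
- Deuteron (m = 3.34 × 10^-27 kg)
The particle is a proton.

From λ = h/(mv), solve for mass:

m = h/(λv)
m = (6.626 × 10^-34 J·s) / (1.22 × 10^-13 m × 3.24 × 10^6 m/s)
m = 1.68 × 10^-27 kg

Comparing with the listed masses, this is closest to a proton.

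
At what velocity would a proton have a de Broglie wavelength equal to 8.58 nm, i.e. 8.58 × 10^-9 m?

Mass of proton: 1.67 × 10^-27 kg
4.62 × 10^1 m/s

From λ = h/(mv), solve for v:

v = h/(mλ)
v = (6.626 × 10^-34 J·s) / (1.67 × 10^-27 kg × 8.58 × 10^-9 m)
v = 4.62 × 10^1 m/s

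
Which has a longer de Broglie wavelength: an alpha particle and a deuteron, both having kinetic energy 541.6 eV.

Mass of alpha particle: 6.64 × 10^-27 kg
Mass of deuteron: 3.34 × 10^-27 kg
The deuteron has the longer wavelength.

Using λ = h/√(2mKE):

For alpha particle: λ₁ = h/√(2m₁KE) = 6.17 × 10^-13 m
For deuteron: λ₂ = h/√(2m₂KE) = 8.70 × 10^-13 m

Since λ ∝ 1/√m at constant kinetic energy, the lighter particle has the longer wavelength.

The deuteron has the longer de Broglie wavelength.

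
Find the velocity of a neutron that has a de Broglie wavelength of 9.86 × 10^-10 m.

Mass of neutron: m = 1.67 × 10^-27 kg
4.02 × 10^2 m/s

From the de Broglie relation λ = h/(mv), we solve for v:

v = h/(mλ)
v = (6.626 × 10^-34 J·s) / (1.67 × 10^-27 kg × 9.86 × 10^-10 m)
v = 4.02 × 10^2 m/s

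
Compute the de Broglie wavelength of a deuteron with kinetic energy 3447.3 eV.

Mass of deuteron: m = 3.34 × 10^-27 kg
3.45 × 10^-13 m

Using λ = h/√(2mKE):

First convert KE to Joules: KE = 3447.3 eV = 5.523 × 10^-16 J

λ = h/√(2mKE)
λ = (6.626 × 10^-34 J·s) / √(2 × 3.34 × 10^-27 kg × 5.523 × 10^-16 J)
λ = 3.45 × 10^-13 m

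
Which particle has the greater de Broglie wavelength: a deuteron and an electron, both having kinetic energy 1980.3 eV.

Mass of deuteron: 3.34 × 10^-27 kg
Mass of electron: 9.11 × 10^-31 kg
The electron has the longer wavelength.

Using λ = h/√(2mKE):

For deuteron: λ₁ = h/√(2m₁KE) = 4.55 × 10^-13 m
For electron: λ₂ = h/√(2m₂KE) = 2.76 × 10^-11 m

Since λ ∝ 1/√m at constant kinetic energy, the lighter particle has the longer wavelength.

The electron has the longer de Broglie wavelength.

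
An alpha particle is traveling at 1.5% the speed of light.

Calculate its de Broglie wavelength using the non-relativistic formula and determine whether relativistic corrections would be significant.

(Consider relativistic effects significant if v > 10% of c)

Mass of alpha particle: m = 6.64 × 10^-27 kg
No, relativistic corrections are not needed.

Using the non-relativistic de Broglie formula λ = h/(mv):

v = 1.5% × c = 4.497 × 10^6 m/s

λ = h/(mv)
λ = (6.626 × 10^-34 J·s) / (6.64 × 10^-27 kg × 4.497 × 10^6 m/s)
λ = 2.22 × 10^-14 m

Since v = 1.5% of c < 10% of c, relativistic corrections are NOT significant and this non-relativistic result is a good approximation.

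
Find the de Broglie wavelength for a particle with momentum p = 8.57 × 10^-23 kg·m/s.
7.73 × 10^-12 m

Using the de Broglie relation λ = h/p:

λ = h/p
λ = (6.626 × 10^-34 J·s) / (8.57 × 10^-23 kg·m/s)
λ = 7.73 × 10^-12 m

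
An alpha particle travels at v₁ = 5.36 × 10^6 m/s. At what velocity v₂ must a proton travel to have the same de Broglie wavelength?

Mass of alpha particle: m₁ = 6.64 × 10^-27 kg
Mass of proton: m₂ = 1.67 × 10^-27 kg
v₂ = 2.13 × 10^7 m/s

For equal de Broglie wavelengths: λ₁ = λ₂

h/(m₁v₁) = h/(m₂v₂)
m₁v₁ = m₂v₂
v₂ = v₁ · (m₁/m₂)

v₂ = 5.36 × 10^6 m/s × (6.64 × 10^-27 kg / 1.67 × 10^-27 kg)
v₂ = 2.13 × 10^7 m/s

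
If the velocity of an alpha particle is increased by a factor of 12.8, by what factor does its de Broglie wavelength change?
The wavelength decreases by a factor of 12.8.

From λ = h/(mv), the wavelength is inversely proportional to velocity:

λ ∝ 1/v

If v → 12.8v, then λ → λ/12.8

When velocity is increased by a factor of 12.8, the wavelength decreases by a factor of 12.8.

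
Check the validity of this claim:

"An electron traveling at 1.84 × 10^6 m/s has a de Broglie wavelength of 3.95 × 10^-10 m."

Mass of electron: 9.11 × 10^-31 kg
True

The claim is correct.

Using λ = h/(mv):
λ = (6.626 × 10^-34 J·s) / (9.11 × 10^-31 kg × 1.84 × 10^6 m/s)
λ = 3.95 × 10^-10 m

This matches the claimed value.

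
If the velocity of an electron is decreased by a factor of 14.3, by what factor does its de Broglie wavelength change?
The wavelength increases by a factor of 14.3.

From λ = h/(mv), the wavelength is inversely proportional to velocity:

λ ∝ 1/v

If v → v/14.3, then λ → 14.3λ

When velocity is decreased by a factor of 14.3, the wavelength increases by a factor of 14.3.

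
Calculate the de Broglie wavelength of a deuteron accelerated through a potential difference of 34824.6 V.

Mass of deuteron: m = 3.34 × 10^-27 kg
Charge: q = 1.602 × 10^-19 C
1.09 × 10^-13 m

When a particle is accelerated through voltage V, it gains kinetic energy KE = qV.

The de Broglie wavelength is then λ = h/√(2mqV):

λ = h/√(2mqV)
λ = (6.626 × 10^-34 J·s) / √(2 × 3.34 × 10^-27 kg × 1.602 × 10^-19 C × 34824.6 V)
λ = 1.09 × 10^-13 m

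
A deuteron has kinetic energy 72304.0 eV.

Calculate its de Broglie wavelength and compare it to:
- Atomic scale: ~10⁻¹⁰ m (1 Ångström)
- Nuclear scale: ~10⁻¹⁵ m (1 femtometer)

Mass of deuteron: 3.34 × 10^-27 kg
λ = 7.53 × 10^-14 m, which is between nuclear and atomic scales.

Using λ = h/√(2mKE):

KE = 72304.0 eV = 1.158 × 10^-14 J

λ = h/√(2mKE)
λ = (6.626 × 10^-34 J·s) / √(2 × 3.34 × 10^-27 kg × 1.158 × 10^-14 J)
λ = 7.53 × 10^-14 m

Comparison:
- Atomic scale (10⁻¹⁰ m): λ is 0.00075× this size
- Nuclear scale (10⁻¹⁵ m): λ is 75× this size

The wavelength is between nuclear and atomic scales.

This wavelength is appropriate for probing atomic structure but too large for nuclear physics experiments.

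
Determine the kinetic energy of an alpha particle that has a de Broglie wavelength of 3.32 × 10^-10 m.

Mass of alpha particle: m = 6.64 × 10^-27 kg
3.00 × 10^-22 J (or 1.87 × 10^-3 eV)

From λ = h/√(2mKE), we solve for KE:

λ² = h²/(2mKE)
KE = h²/(2mλ²)
KE = (6.626 × 10^-34 J·s)² / (2 × 6.64 × 10^-27 kg × (3.32 × 10^-10 m)²)
KE = 3.00 × 10^-22 J
KE = 1.87 × 10^-3 eV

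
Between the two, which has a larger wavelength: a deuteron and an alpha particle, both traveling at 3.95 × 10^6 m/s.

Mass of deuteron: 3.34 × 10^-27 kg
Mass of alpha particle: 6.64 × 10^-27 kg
The deuteron has the longer wavelength.

Using λ = h/(mv), since both particles have the same velocity, the wavelength depends only on mass.

For deuteron: λ₁ = h/(m₁v) = 5.02 × 10^-14 m
For alpha particle: λ₂ = h/(m₂v) = 2.53 × 10^-14 m

Since λ ∝ 1/m at constant velocity, the lighter particle has the longer wavelength.

The deuteron has the longer de Broglie wavelength.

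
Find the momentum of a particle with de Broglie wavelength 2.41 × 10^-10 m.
2.75 × 10^-24 kg·m/s

From the de Broglie relation λ = h/p, we solve for p:

p = h/λ
p = (6.626 × 10^-34 J·s) / (2.41 × 10^-10 m)
p = 2.75 × 10^-24 kg·m/s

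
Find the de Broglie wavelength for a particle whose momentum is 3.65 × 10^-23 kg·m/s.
1.82 × 10^-11 m

Using the de Broglie relation λ = h/p:

λ = h/p
λ = (6.626 × 10^-34 J·s) / (3.65 × 10^-23 kg·m/s)
λ = 1.82 × 10^-11 m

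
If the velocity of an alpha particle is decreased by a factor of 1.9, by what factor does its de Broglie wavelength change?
The wavelength increases by a factor of 1.9.

From λ = h/(mv), the wavelength is inversely proportional to velocity:

λ ∝ 1/v

If v → v/1.9, then λ → 1.9λ

When velocity is decreased by a factor of 1.9, the wavelength increases by a factor of 1.9.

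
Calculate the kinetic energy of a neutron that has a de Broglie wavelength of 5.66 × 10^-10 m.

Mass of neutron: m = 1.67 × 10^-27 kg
4.10 × 10^-22 J (or 2.56 × 10^-3 eV)

From λ = h/√(2mKE), we solve for KE:

λ² = h²/(2mKE)
KE = h²/(2mλ²)
KE = (6.626 × 10^-34 J·s)² / (2 × 1.67 × 10^-27 kg × (5.66 × 10^-10 m)²)
KE = 4.10 × 10^-22 J
KE = 2.56 × 10^-3 eV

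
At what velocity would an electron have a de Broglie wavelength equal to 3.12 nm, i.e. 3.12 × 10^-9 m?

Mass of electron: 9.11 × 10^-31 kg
2.33 × 10^5 m/s

From λ = h/(mv), solve for v:

v = h/(mλ)
v = (6.626 × 10^-34 J·s) / (9.11 × 10^-31 kg × 3.12 × 10^-9 m)
v = 2.33 × 10^5 m/s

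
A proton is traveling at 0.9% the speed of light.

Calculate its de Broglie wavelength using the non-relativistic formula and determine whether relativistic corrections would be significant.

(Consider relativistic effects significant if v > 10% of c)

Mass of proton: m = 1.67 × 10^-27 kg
No, relativistic corrections are not needed.

Using the non-relativistic de Broglie formula λ = h/(mv):

v = 0.9% × c = 2.698 × 10^6 m/s

λ = h/(mv)
λ = (6.626 × 10^-34 J·s) / (1.67 × 10^-27 kg × 2.698 × 10^6 m/s)
λ = 1.47 × 10^-13 m

Since v = 0.9% of c < 10% of c, relativistic corrections are NOT significant and this non-relativistic result is a good approximation.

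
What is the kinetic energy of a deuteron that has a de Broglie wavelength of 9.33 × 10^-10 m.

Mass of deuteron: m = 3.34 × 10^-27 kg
7.55 × 10^-23 J (or 4.71 × 10^-4 eV)

From λ = h/√(2mKE), we solve for KE:

λ² = h²/(2mKE)
KE = h²/(2mλ²)
KE = (6.626 × 10^-34 J·s)² / (2 × 3.34 × 10^-27 kg × (9.33 × 10^-10 m)²)
KE = 7.55 × 10^-23 J
KE = 4.71 × 10^-4 eV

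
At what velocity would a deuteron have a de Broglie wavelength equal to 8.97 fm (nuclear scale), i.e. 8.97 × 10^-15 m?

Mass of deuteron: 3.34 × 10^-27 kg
2.21 × 10^7 m/s

From λ = h/(mv), solve for v:

v = h/(mλ)
v = (6.626 × 10^-34 J·s) / (3.34 × 10^-27 kg × 8.97 × 10^-15 m)
v = 2.21 × 10^7 m/s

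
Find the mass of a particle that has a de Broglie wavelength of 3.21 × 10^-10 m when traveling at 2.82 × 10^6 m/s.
7.32 × 10^-31 kg

From the de Broglie relation λ = h/(mv), we solve for m:

m = h/(λv)
m = (6.626 × 10^-34 J·s) / (3.21 × 10^-10 m × 2.82 × 10^6 m/s)
m = 7.32 × 10^-31 kg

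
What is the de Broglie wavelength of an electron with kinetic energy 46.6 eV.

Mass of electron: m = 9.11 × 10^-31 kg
1.80 × 10^-10 m

Using λ = h/√(2mKE):

First convert KE to Joules: KE = 46.6 eV = 7.466 × 10^-18 J

λ = h/√(2mKE)
λ = (6.626 × 10^-34 J·s) / √(2 × 9.11 × 10^-31 kg × 7.466 × 10^-18 J)
λ = 1.80 × 10^-10 m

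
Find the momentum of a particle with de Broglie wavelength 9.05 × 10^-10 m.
7.32 × 10^-25 kg·m/s

From the de Broglie relation λ = h/p, we solve for p:

p = h/λ
p = (6.626 × 10^-34 J·s) / (9.05 × 10^-10 m)
p = 7.32 × 10^-25 kg·m/s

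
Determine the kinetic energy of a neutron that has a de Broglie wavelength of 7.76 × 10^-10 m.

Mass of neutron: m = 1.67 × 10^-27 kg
2.18 × 10^-22 J (or 1.36 × 10^-3 eV)

From λ = h/√(2mKE), we solve for KE:

λ² = h²/(2mKE)
KE = h²/(2mλ²)
KE = (6.626 × 10^-34 J·s)² / (2 × 1.67 × 10^-27 kg × (7.76 × 10^-10 m)²)
KE = 2.18 × 10^-22 J
KE = 1.36 × 10^-3 eV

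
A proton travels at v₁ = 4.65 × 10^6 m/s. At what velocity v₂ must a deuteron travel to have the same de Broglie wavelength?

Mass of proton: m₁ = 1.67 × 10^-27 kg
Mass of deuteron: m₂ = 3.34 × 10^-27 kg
v₂ = 2.32 × 10^6 m/s

For equal de Broglie wavelengths: λ₁ = λ₂

h/(m₁v₁) = h/(m₂v₂)
m₁v₁ = m₂v₂
v₂ = v₁ · (m₁/m₂)

v₂ = 4.65 × 10^6 m/s × (1.67 × 10^-27 kg / 3.34 × 10^-27 kg)
v₂ = 2.32 × 10^6 m/s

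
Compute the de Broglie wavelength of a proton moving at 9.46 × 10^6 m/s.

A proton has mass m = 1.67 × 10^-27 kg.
4.19 × 10^-14 m

Using the de Broglie relation λ = h/(mv):

λ = h/(mv)
λ = (6.626 × 10^-34 J·s) / (1.67 × 10^-27 kg × 9.46 × 10^6 m/s)
λ = 4.19 × 10^-14 m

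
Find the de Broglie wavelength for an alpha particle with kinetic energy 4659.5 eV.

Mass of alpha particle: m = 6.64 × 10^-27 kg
2.10 × 10^-13 m

Using λ = h/√(2mKE):

First convert KE to Joules: KE = 4659.5 eV = 7.465 × 10^-16 J

λ = h/√(2mKE)
λ = (6.626 × 10^-34 J·s) / √(2 × 6.64 × 10^-27 kg × 7.465 × 10^-16 J)
λ = 2.10 × 10^-13 m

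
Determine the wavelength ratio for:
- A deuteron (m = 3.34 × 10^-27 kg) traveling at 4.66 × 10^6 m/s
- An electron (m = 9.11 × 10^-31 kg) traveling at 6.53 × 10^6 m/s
λ₁/λ₂ = 3.82 × 10^-4

Using λ = h/(mv):

λ₁ = h/(m₁v₁) = 4.26 × 10^-14 m
λ₂ = h/(m₂v₂) = 1.11 × 10^-10 m

Ratio λ₁/λ₂ = (m₂v₂)/(m₁v₁)
         = (9.11 × 10^-31 kg × 6.53 × 10^6 m/s) / (3.34 × 10^-27 kg × 4.66 × 10^6 m/s)
         = 3.82 × 10^-4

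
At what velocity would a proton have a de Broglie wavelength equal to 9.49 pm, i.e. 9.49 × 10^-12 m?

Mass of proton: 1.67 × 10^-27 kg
4.18 × 10^4 m/s

From λ = h/(mv), solve for v:

v = h/(mλ)
v = (6.626 × 10^-34 J·s) / (1.67 × 10^-27 kg × 9.49 × 10^-12 m)
v = 4.18 × 10^4 m/s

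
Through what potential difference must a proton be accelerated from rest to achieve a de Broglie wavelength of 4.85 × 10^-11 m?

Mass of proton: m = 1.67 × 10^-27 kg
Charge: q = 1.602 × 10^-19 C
3.49 × 10^-1 V

From λ = h/√(2mqV), we solve for V:

λ² = h²/(2mqV)
V = h²/(2mqλ²)
V = (6.626 × 10^-34 J·s)² / (2 × 1.67 × 10^-27 kg × 1.602 × 10^-19 C × (4.85 × 10^-11 m)²)
V = 3.49 × 10^-1 V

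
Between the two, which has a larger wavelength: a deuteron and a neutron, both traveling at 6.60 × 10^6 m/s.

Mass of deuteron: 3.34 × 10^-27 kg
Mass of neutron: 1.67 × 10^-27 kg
The neutron has the longer wavelength.

Using λ = h/(mv), since both particles have the same velocity, the wavelength depends only on mass.

For deuteron: λ₁ = h/(m₁v) = 3.01 × 10^-14 m
For neutron: λ₂ = h/(m₂v) = 6.01 × 10^-14 m

Since λ ∝ 1/m at constant velocity, the lighter particle has the longer wavelength.

The neutron has the longer de Broglie wavelength.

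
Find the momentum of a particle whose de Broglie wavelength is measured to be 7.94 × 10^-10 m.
8.35 × 10^-25 kg·m/s

From the de Broglie relation λ = h/p, we solve for p:

p = h/λ
p = (6.626 × 10^-34 J·s) / (7.94 × 10^-10 m)
p = 8.35 × 10^-25 kg·m/s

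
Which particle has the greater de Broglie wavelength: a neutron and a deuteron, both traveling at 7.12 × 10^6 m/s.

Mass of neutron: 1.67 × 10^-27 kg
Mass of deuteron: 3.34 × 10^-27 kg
The neutron has the longer wavelength.

Using λ = h/(mv), since both particles have the same velocity, the wavelength depends only on mass.

For neutron: λ₁ = h/(m₁v) = 5.57 × 10^-14 m
For deuteron: λ₂ = h/(m₂v) = 2.79 × 10^-14 m

Since λ ∝ 1/m at constant velocity, the lighter particle has the longer wavelength.

The neutron has the longer de Broglie wavelength.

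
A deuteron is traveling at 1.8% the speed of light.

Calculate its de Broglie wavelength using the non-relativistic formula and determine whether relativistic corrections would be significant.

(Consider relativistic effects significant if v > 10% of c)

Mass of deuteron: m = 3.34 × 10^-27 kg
No, relativistic corrections are not needed.

Using the non-relativistic de Broglie formula λ = h/(mv):

v = 1.8% × c = 5.396 × 10^6 m/s

λ = h/(mv)
λ = (6.626 × 10^-34 J·s) / (3.34 × 10^-27 kg × 5.396 × 10^6 m/s)
λ = 3.68 × 10^-14 m

Since v = 1.8% of c < 10% of c, relativistic corrections are NOT significant and this non-relativistic result is a good approximation.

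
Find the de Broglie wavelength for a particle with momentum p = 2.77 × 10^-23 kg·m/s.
2.39 × 10^-11 m

Using the de Broglie relation λ = h/p:

λ = h/p
λ = (6.626 × 10^-34 J·s) / (2.77 × 10^-23 kg·m/s)
λ = 2.39 × 10^-11 m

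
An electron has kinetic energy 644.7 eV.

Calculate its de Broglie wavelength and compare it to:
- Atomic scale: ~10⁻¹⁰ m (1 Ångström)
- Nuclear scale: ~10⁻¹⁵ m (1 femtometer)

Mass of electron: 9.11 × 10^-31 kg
λ = 4.83 × 10^-11 m, which is between nuclear and atomic scales.

Using λ = h/√(2mKE):

KE = 644.7 eV = 1.033 × 10^-16 J

λ = h/√(2mKE)
λ = (6.626 × 10^-34 J·s) / √(2 × 9.11 × 10^-31 kg × 1.033 × 10^-16 J)
λ = 4.83 × 10^-11 m

Comparison:
- Atomic scale (10⁻¹⁰ m): λ is 0.48× this size
- Nuclear scale (10⁻¹⁵ m): λ is 4.8e+04× this size

The wavelength is between nuclear and atomic scales.

This wavelength is appropriate for probing atomic structure but too large for nuclear physics experiments.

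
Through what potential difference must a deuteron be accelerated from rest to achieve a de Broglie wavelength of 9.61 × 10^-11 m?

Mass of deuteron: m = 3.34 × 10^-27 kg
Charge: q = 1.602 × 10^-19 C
4.44 × 10^-2 V

From λ = h/√(2mqV), we solve for V:

λ² = h²/(2mqV)
V = h²/(2mqλ²)
V = (6.626 × 10^-34 J·s)² / (2 × 3.34 × 10^-27 kg × 1.602 × 10^-19 C × (9.61 × 10^-11 m)²)
V = 4.44 × 10^-2 V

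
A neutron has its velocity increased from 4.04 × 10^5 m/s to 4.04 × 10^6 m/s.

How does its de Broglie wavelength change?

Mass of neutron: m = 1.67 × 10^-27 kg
The wavelength decreases by a factor of 10.

Using λ = h/(mv):

Initial wavelength: λ₁ = h/(mv₁) = 9.82 × 10^-13 m
Final wavelength: λ₂ = h/(mv₂) = 9.82 × 10^-14 m

Since λ ∝ 1/v, when velocity increases by a factor of 10, the wavelength decreases by a factor of 10.

λ₂/λ₁ = v₁/v₂ = 1/10

The wavelength decreases by a factor of 10.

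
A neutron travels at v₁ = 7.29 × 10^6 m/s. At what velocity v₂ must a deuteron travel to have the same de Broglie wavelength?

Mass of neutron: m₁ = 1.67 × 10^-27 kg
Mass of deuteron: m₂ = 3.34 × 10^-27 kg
v₂ = 3.64 × 10^6 m/s

For equal de Broglie wavelengths: λ₁ = λ₂

h/(m₁v₁) = h/(m₂v₂)
m₁v₁ = m₂v₂
v₂ = v₁ · (m₁/m₂)

v₂ = 7.29 × 10^6 m/s × (1.67 × 10^-27 kg / 3.34 × 10^-27 kg)
v₂ = 3.64 × 10^6 m/s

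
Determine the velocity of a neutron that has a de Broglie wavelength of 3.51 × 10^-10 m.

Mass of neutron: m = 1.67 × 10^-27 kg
1.13 × 10^3 m/s

From the de Broglie relation λ = h/(mv), we solve for v:

v = h/(mλ)
v = (6.626 × 10^-34 J·s) / (1.67 × 10^-27 kg × 3.51 × 10^-10 m)
v = 1.13 × 10^3 m/s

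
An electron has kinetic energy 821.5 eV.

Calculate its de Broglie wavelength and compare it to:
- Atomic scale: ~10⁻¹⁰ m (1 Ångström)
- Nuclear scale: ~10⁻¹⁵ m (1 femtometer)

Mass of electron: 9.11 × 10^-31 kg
λ = 4.28 × 10^-11 m, which is between nuclear and atomic scales.

Using λ = h/√(2mKE):

KE = 821.5 eV = 1.316 × 10^-16 J

λ = h/√(2mKE)
λ = (6.626 × 10^-34 J·s) / √(2 × 9.11 × 10^-31 kg × 1.316 × 10^-16 J)
λ = 4.28 × 10^-11 m

Comparison:
- Atomic scale (10⁻¹⁰ m): λ is 0.43× this size
- Nuclear scale (10⁻¹⁵ m): λ is 4.3e+04× this size

The wavelength is between nuclear and atomic scales.

This wavelength is appropriate for probing atomic structure but too large for nuclear physics experiments.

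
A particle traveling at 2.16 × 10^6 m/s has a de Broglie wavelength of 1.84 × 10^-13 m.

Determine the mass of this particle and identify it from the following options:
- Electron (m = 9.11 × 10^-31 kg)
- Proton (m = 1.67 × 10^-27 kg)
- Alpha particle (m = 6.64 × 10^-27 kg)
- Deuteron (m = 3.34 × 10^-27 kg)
The particle is a proton.

From λ = h/(mv), solve for mass:

m = h/(λv)
m = (6.626 × 10^-34 J·s) / (1.84 × 10^-13 m × 2.16 × 10^6 m/s)
m = 1.67 × 10^-27 kg

Comparing with the listed masses, this is closest to a proton.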